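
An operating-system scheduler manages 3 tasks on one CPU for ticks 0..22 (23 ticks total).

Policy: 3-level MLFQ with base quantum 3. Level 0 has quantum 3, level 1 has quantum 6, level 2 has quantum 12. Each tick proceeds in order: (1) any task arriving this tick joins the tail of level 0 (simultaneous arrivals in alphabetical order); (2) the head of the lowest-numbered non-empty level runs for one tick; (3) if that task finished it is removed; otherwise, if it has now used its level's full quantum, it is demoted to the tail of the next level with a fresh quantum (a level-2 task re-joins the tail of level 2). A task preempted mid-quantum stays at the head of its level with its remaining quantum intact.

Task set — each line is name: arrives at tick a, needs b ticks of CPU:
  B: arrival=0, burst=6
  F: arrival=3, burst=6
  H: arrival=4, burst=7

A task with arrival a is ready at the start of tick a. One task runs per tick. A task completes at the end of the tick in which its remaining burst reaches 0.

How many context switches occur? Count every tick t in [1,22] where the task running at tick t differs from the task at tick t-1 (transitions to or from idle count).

context switches = 6

t=0: L0/L1/L2 = B/-/- → run B
t=1: L0/L1/L2 = B/-/- → run B
t=2: L0/L1/L2 = B/-/- → run B
t=3: L0/L1/L2 = F/B/- → run F
t=4: L0/L1/L2 = FH/B/- → run F
t=5: L0/L1/L2 = FH/B/- → run F
t=6: L0/L1/L2 = H/BF/- → run H
t=7: L0/L1/L2 = H/BF/- → run H
t=8: L0/L1/L2 = H/BF/- → run H
t=9: L0/L1/L2 = -/BFH/- → run B
t=10: L0/L1/L2 = -/BFH/- → run B
t=11: L0/L1/L2 = -/BFH/- → run B
t=12: L0/L1/L2 = -/FH/- → run F
t=13: L0/L1/L2 = -/FH/- → run F
t=14: L0/L1/L2 = -/FH/- → run F
t=15: L0/L1/L2 = -/H/- → run H
t=16: L0/L1/L2 = -/H/- → run H
t=17: L0/L1/L2 = -/H/- → run H
t=18: L0/L1/L2 = -/H/- → run H
t=19: (idle)
t=20: (idle)
t=21: (idle)
t=22: (idle)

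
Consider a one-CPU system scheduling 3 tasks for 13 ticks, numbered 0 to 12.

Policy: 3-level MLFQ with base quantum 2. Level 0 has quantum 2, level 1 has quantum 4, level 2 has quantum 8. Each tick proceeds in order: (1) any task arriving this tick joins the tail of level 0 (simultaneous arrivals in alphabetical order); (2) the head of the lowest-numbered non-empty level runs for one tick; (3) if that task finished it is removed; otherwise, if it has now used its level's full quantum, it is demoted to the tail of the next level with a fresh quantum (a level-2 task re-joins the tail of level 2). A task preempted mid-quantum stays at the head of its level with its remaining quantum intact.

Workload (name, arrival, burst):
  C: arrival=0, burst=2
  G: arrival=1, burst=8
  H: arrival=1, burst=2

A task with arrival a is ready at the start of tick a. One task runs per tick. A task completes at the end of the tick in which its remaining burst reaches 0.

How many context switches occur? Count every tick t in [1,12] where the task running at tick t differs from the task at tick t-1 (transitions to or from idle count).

t=0: L0/L1/L2 = C/-/- → run C
t=1: L0/L1/L2 = CGH/-/- → run C
t=2: L0/L1/L2 = GH/-/- → run G
t=3: L0/L1/L2 = GH/-/- → run G
t=4: L0/L1/L2 = H/G/- → run H
t=5: L0/L1/L2 = H/G/- → run H
t=6: L0/L1/L2 = -/G/- → run G
t=7: L0/L1/L2 = -/G/- → run G
t=8: L0/L1/L2 = -/G/- → run G
t=9: L0/L1/L2 = -/G/- → run G
t=10: L0/L1/L2 = -/-/G → run G
t=11: L0/L1/L2 = -/-/G → run G
t=12: (idle)

context switches = 4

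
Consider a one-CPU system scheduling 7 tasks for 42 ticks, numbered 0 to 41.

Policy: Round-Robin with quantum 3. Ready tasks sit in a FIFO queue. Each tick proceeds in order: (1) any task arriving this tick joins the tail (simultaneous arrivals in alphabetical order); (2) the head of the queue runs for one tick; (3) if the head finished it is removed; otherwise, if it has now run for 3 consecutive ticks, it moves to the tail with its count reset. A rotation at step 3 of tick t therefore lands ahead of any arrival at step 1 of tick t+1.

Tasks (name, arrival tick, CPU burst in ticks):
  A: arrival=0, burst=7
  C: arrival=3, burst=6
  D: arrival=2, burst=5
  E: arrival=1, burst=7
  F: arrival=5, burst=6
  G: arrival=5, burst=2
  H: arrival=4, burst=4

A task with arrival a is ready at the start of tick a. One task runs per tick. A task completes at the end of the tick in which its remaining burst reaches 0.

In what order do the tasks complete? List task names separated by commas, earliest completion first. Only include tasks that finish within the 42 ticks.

t=0: queue=[A] q_used=0 → run A
t=1: queue=[A,E] q_used=1 → run A
t=2: queue=[A,E,D] q_used=2 → run A
t=3: queue=[E,D,A,C] q_used=0 → run E
t=4: queue=[E,D,A,C,H] q_used=1 → run E
t=5: queue=[E,D,A,C,H,F,G] q_used=2 → run E
t=6: queue=[D,A,C,H,F,G,E] q_used=0 → run D
t=7: queue=[D,A,C,H,F,G,E] q_used=1 → run D
t=8: queue=[D,A,C,H,F,G,E] q_used=2 → run D
t=9: queue=[A,C,H,F,G,E,D] q_used=0 → run A
t=10: queue=[A,C,H,F,G,E,D] q_used=1 → run A
t=11: queue=[A,C,H,F,G,E,D] q_used=2 → run A
t=12: queue=[C,H,F,G,E,D,A] q_used=0 → run C
t=13: queue=[C,H,F,G,E,D,A] q_used=1 → run C
t=14: queue=[C,H,F,G,E,D,A] q_used=2 → run C
t=15: queue=[H,F,G,E,D,A,C] q_used=0 → run H
t=16: queue=[H,F,G,E,D,A,C] q_used=1 → run H
t=17: queue=[H,F,G,E,D,A,C] q_used=2 → run H
t=18: queue=[F,G,E,D,A,C,H] q_used=0 → run F
t=19: queue=[F,G,E,D,A,C,H] q_used=1 → run F
t=20: queue=[F,G,E,D,A,C,H] q_used=2 → run F
t=21: queue=[G,E,D,A,C,H,F] q_used=0 → run G
t=22: queue=[G,E,D,A,C,H,F] q_used=1 → run G
t=23: queue=[E,D,A,C,H,F] q_used=0 → run E
t=24: queue=[E,D,A,C,H,F] q_used=1 → run E
t=25: queue=[E,D,A,C,H,F] q_used=2 → run E
t=26: queue=[D,A,C,H,F,E] q_used=0 → run D
t=27: queue=[D,A,C,H,F,E] q_used=1 → run D
t=28: queue=[A,C,H,F,E] q_used=0 → run A
t=29: queue=[C,H,F,E] q_used=0 → run C
t=30: queue=[C,H,F,E] q_used=1 → run C
t=31: queue=[C,H,F,E] q_used=2 → run C
t=32: queue=[H,F,E] q_used=0 → run H
t=33: queue=[F,E] q_used=0 → run F
t=34: queue=[F,E] q_used=1 → run F
t=35: queue=[F,E] q_used=2 → run F
t=36: queue=[E] q_used=0 → run E
t=37: (idle)
t=38: (idle)
t=39: (idle)
t=40: (idle)
t=41: (idle)

completion order = G, D, A, C, H, F, E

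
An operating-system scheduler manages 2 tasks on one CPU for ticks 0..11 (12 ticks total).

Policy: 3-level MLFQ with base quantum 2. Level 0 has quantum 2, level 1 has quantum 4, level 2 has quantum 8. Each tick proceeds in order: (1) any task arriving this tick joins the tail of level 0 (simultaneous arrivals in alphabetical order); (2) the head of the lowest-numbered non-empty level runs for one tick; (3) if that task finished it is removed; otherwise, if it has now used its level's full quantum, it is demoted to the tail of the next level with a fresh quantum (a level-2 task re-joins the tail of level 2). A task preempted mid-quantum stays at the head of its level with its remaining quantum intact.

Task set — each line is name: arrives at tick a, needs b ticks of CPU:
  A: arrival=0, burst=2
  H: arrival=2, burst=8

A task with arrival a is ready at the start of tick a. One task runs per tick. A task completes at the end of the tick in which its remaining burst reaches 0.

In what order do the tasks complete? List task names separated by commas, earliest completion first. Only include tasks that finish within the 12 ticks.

t=0: L0/L1/L2 = A/-/- → run A
t=1: L0/L1/L2 = A/-/- → run A
t=2: L0/L1/L2 = H/-/- → run H
t=3: L0/L1/L2 = H/-/- → run H
t=4: L0/L1/L2 = -/H/- → run H
t=5: L0/L1/L2 = -/H/- → run H
t=6: L0/L1/L2 = -/H/- → run H
t=7: L0/L1/L2 = -/H/- → run H
t=8: L0/L1/L2 = -/-/H → run H
t=9: L0/L1/L2 = -/-/H → run H
t=10: (idle)
t=11: (idle)

completion order = A, H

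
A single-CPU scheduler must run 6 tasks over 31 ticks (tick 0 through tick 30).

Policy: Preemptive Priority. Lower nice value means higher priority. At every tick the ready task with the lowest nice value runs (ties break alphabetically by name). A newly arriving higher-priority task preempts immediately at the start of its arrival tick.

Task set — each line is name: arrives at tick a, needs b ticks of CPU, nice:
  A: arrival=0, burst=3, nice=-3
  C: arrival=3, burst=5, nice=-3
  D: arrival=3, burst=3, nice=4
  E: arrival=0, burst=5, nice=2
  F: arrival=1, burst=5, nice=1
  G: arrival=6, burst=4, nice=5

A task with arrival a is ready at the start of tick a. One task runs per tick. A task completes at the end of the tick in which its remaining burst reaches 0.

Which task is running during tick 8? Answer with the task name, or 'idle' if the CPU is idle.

t=0: ready={A,E} → run A
t=1: ready={A,E,F} → run A
t=2: ready={A,E,F} → run A
t=3: ready={C,D,E,F} → run C
t=4: ready={C,D,E,F} → run C
t=5: ready={C,D,E,F} → run C
t=6: ready={C,D,E,F,G} → run C
t=7: ready={C,D,E,F,G} → run C
t=8: ready={D,E,F,G} → run F
t=9: ready={D,E,F,G} → run F
t=10: ready={D,E,F,G} → run F
t=11: ready={D,E,F,G} → run F
t=12: ready={D,E,F,G} → run F
t=13: ready={D,E,G} → run E
t=14: ready={D,E,G} → run E
t=15: ready={D,E,G} → run E
t=16: ready={D,E,G} → run E
t=17: ready={D,E,G} → run E
t=18: ready={D,G} → run D
t=19: ready={D,G} → run D
t=20: ready={D,G} → run D
t=21: ready={G} → run G
t=22: ready={G} → run G
t=23: ready={G} → run G
t=24: ready={G} → run G
t=25: (idle)
t=26: (idle)
t=27: (idle)
t=28: (idle)
t=29: (idle)
t=30: (idle)

running at tick 8 = F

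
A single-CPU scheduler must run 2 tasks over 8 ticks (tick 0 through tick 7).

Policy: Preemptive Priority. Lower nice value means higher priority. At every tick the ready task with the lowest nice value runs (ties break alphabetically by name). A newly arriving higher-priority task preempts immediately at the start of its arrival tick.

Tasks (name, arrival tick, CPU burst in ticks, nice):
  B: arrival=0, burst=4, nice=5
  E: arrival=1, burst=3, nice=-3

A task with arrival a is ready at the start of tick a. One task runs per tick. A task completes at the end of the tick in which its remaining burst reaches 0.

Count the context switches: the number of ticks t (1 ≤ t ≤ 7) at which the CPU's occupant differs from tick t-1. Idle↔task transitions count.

t=0: ready={B} → run B
t=1: ready={B,E} → run E
t=2: ready={B,E} → run E
t=3: ready={B,E} → run E
t=4: ready={B} → run B
t=5: ready={B} → run B
t=6: ready={B} → run B
t=7: (idle)

context switches = 3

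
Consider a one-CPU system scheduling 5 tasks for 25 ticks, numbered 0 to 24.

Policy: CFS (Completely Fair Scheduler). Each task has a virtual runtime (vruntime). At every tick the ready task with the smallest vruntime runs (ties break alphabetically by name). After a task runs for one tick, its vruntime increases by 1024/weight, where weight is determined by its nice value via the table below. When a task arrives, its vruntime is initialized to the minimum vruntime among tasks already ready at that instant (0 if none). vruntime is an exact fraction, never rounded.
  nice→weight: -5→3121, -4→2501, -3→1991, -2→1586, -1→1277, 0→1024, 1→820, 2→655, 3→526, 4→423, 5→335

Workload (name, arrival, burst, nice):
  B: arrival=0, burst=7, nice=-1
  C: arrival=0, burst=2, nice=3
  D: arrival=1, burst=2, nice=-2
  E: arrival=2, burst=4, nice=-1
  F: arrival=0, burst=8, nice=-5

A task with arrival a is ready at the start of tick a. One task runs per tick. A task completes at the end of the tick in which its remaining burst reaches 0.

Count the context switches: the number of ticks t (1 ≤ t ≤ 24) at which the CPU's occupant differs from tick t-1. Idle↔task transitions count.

context switches = 18

t=0: vr[B=0 C=0 F=0] → run B
t=1: vr[B=1024/1277 C=0 D=0 F=0] → run C
t=2: vr[B=1024/1277 C=512/263 D=0 E=0 F=0] → run D
t=3: vr[B=1024/1277 C=512/263 D=512/793 E=0 F=0] → run E
t=4: vr[B=1024/1277 C=512/263 D=512/793 E=1024/1277 F=0] → run F
t=5: vr[B=1024/1277 C=512/263 D=512/793 E=1024/1277 F=1024/3121] → run F
t=6: vr[B=1024/1277 C=512/263 D=512/793 E=1024/1277 F=2048/3121] → run D
t=7: vr[B=1024/1277 C=512/263 E=1024/1277 F=2048/3121] → run F
t=8: vr[B=1024/1277 C=512/263 E=1024/1277 F=3072/3121] → run B
t=9: vr[B=2048/1277 C=512/263 E=1024/1277 F=3072/3121] → run E
t=10: vr[B=2048/1277 C=512/263 E=2048/1277 F=3072/3121] → run F
t=11: vr[B=2048/1277 C=512/263 E=2048/1277 F=4096/3121] → run F
t=12: vr[B=2048/1277 C=512/263 E=2048/1277 F=5120/3121] → run B
t=13: vr[B=3072/1277 C=512/263 E=2048/1277 F=5120/3121] → run E
t=14: vr[B=3072/1277 C=512/263 E=3072/1277 F=5120/3121] → run F
t=15: vr[B=3072/1277 C=512/263 E=3072/1277 F=6144/3121] → run C
t=16: vr[B=3072/1277 E=3072/1277 F=6144/3121] → run F
t=17: vr[B=3072/1277 E=3072/1277 F=7168/3121] → run F
t=18: vr[B=3072/1277 E=3072/1277] → run B
t=19: vr[B=4096/1277 E=3072/1277] → run E
t=20: vr[B=4096/1277] → run B
t=21: vr[B=5120/1277] → run B
t=22: vr[B=6144/1277] → run B
t=23: (idle)
t=24: (idle)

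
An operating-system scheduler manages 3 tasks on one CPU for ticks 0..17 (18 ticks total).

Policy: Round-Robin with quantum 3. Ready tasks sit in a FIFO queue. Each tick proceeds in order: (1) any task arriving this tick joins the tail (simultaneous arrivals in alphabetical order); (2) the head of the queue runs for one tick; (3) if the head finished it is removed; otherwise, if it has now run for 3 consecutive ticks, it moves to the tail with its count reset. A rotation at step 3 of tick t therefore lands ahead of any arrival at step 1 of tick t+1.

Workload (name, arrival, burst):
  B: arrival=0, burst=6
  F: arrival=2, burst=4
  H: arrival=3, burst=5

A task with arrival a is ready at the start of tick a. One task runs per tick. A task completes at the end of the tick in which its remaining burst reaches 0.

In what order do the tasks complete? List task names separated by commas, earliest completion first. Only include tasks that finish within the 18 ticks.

t=0: queue=[B] q_used=0 → run B
t=1: queue=[B] q_used=1 → run B
t=2: queue=[B,F] q_used=2 → run B
t=3: queue=[F,B,H] q_used=0 → run F
t=4: queue=[F,B,H] q_used=1 → run F
t=5: queue=[F,B,H] q_used=2 → run F
t=6: queue=[B,H,F] q_used=0 → run B
t=7: queue=[B,H,F] q_used=1 → run B
t=8: queue=[B,H,F] q_used=2 → run B
t=9: queue=[H,F] q_used=0 → run H
t=10: queue=[H,F] q_used=1 → run H
t=11: queue=[H,F] q_used=2 → run H
t=12: queue=[F,H] q_used=0 → run F
t=13: queue=[H] q_used=0 → run H
t=14: queue=[H] q_used=1 → run H
t=15: (idle)
t=16: (idle)
t=17: (idle)

completion order = B, F, H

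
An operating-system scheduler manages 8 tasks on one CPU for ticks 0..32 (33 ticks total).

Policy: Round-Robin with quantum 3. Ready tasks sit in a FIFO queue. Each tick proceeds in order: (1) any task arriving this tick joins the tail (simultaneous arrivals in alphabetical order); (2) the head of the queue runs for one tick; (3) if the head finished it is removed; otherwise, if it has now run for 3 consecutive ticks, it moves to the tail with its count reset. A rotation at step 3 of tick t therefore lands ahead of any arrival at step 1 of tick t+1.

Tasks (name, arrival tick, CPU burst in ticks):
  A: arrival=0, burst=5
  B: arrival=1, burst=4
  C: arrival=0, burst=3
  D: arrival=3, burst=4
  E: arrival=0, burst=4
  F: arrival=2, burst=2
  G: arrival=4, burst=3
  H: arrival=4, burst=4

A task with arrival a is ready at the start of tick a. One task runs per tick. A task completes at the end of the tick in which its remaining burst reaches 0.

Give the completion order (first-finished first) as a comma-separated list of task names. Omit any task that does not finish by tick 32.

t=0: queue=[A,C,E] q_used=0 → run A
t=1: queue=[A,C,E,B] q_used=1 → run A
t=2: queue=[A,C,E,B,F] q_used=2 → run A
t=3: queue=[C,E,B,F,A,D] q_used=0 → run C
t=4: queue=[C,E,B,F,A,D,G,H] q_used=1 → run C
t=5: queue=[C,E,B,F,A,D,G,H] q_used=2 → run C
t=6: queue=[E,B,F,A,D,G,H] q_used=0 → run E
t=7: queue=[E,B,F,A,D,G,H] q_used=1 → run E
t=8: queue=[E,B,F,A,D,G,H] q_used=2 → run E
t=9: queue=[B,F,A,D,G,H,E] q_used=0 → run B
t=10: queue=[B,F,A,D,G,H,E] q_used=1 → run B
t=11: queue=[B,F,A,D,G,H,E] q_used=2 → run B
t=12: queue=[F,A,D,G,H,E,B] q_used=0 → run F
t=13: queue=[F,A,D,G,H,E,B] q_used=1 → run F
t=14: queue=[A,D,G,H,E,B] q_used=0 → run A
t=15: queue=[A,D,G,H,E,B] q_used=1 → run A
t=16: queue=[D,G,H,E,B] q_used=0 → run D
t=17: queue=[D,G,H,E,B] q_used=1 → run D
t=18: queue=[D,G,H,E,B] q_used=2 → run D
t=19: queue=[G,H,E,B,D] q_used=0 → run G
t=20: queue=[G,H,E,B,D] q_used=1 → run G
t=21: queue=[G,H,E,B,D] q_used=2 → run G
t=22: queue=[H,E,B,D] q_used=0 → run H
t=23: queue=[H,E,B,D] q_used=1 → run H
t=24: queue=[H,E,B,D] q_used=2 → run H
t=25: queue=[E,B,D,H] q_used=0 → run E
t=26: queue=[B,D,H] q_used=0 → run B
t=27: queue=[D,H] q_used=0 → run D
t=28: queue=[H] q_used=0 → run H
t=29: (idle)
t=30: (idle)
t=31: (idle)
t=32: (idle)

completion order = C, F, A, G, E, B, D, H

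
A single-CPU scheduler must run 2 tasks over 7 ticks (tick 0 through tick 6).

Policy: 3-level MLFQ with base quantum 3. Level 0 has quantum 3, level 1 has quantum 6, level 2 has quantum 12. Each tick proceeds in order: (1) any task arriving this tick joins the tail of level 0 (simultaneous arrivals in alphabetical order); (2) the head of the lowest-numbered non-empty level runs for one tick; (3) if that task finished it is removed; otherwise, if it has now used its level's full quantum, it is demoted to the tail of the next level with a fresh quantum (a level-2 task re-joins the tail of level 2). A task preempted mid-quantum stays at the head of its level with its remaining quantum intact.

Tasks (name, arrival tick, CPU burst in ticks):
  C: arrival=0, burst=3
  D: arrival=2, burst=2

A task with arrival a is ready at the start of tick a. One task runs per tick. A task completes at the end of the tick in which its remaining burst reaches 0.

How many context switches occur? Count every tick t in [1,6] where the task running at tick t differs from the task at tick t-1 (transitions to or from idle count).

context switches = 2

t=0: L0/L1/L2 = C/-/- → run C
t=1: L0/L1/L2 = C/-/- → run C
t=2: L0/L1/L2 = CD/-/- → run C
t=3: L0/L1/L2 = D/-/- → run D
t=4: L0/L1/L2 = D/-/- → run D
t=5: (idle)
t=6: (idle)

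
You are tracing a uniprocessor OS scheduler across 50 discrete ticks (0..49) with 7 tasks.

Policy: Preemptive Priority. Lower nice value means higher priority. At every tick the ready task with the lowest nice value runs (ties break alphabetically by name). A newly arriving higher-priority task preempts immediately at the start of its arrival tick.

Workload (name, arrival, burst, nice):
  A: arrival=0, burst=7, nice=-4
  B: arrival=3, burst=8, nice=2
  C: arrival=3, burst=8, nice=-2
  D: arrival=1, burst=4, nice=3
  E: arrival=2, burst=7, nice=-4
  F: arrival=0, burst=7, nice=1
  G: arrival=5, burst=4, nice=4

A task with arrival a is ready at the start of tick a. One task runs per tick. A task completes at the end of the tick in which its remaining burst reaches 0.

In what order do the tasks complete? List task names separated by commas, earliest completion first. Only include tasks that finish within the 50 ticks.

t=0: ready={A,F} → run A
t=1: ready={A,D,F} → run A
t=2: ready={A,D,E,F} → run A
t=3: ready={A,B,C,D,E,F} → run A
t=4: ready={A,B,C,D,E,F} → run A
t=5: ready={A,B,C,D,E,F,G} → run A
t=6: ready={A,B,C,D,E,F,G} → run A
t=7: ready={B,C,D,E,F,G} → run E
t=8: ready={B,C,D,E,F,G} → run E
t=9: ready={B,C,D,E,F,G} → run E
t=10: ready={B,C,D,E,F,G} → run E
t=11: ready={B,C,D,E,F,G} → run E
t=12: ready={B,C,D,E,F,G} → run E
t=13: ready={B,C,D,E,F,G} → run E
t=14: ready={B,C,D,F,G} → run C
t=15: ready={B,C,D,F,G} → run C
t=16: ready={B,C,D,F,G} → run C
t=17: ready={B,C,D,F,G} → run C
t=18: ready={B,C,D,F,G} → run C
t=19: ready={B,C,D,F,G} → run C
t=20: ready={B,C,D,F,G} → run C
t=21: ready={B,C,D,F,G} → run C
t=22: ready={B,D,F,G} → run F
t=23: ready={B,D,F,G} → run F
t=24: ready={B,D,F,G} → run F
t=25: ready={B,D,F,G} → run F
t=26: ready={B,D,F,G} → run F
t=27: ready={B,D,F,G} → run F
t=28: ready={B,D,F,G} → run F
t=29: ready={B,D,G} → run B
t=30: ready={B,D,G} → run B
t=31: ready={B,D,G} → run B
t=32: ready={B,D,G} → run B
t=33: ready={B,D,G} → run B
t=34: ready={B,D,G} → run B
t=35: ready={B,D,G} → run B
t=36: ready={B,D,G} → run B
t=37: ready={D,G} → run D
t=38: ready={D,G} → run D
t=39: ready={D,G} → run D
t=40: ready={D,G} → run D
t=41: ready={G} → run G
t=42: ready={G} → run G
t=43: ready={G} → run G
t=44: ready={G} → run G
t=45: (idle)
t=46: (idle)
t=47: (idle)
t=48: (idle)
t=49: (idle)

completion order = A, E, C, F, B, D, G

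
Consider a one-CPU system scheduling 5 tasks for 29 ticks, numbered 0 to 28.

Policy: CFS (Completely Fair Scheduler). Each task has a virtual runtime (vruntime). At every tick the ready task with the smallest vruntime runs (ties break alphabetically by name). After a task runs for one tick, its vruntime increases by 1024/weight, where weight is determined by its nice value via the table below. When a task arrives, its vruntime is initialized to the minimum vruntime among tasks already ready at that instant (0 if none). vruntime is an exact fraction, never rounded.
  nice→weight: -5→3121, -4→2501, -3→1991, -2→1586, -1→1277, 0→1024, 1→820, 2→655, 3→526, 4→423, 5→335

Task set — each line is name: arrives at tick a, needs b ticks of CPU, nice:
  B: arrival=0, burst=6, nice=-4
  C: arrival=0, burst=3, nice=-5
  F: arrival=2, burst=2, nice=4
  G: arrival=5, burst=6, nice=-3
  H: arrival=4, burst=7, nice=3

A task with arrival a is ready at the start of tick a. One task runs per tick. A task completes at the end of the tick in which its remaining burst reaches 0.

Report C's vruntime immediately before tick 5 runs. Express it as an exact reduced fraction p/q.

vruntime(C, start of tick 5) = 2048/3121

t=0: vr[B=0 C=0] → run B
t=1: vr[B=1024/2501 C=0] → run C
t=2: vr[B=1024/2501 C=1024/3121 F=1024/3121] → run C
t=3: vr[B=1024/2501 C=2048/3121 F=1024/3121] → run F
t=4: vr[B=1024/2501 C=2048/3121 F=3629056/1320183 H=1024/2501] → run B
t=5: vr[B=2048/2501 C=2048/3121 F=3629056/1320183 G=1024/2501 H=1024/2501] → run G
t=6: vr[B=2048/2501 C=2048/3121 F=3629056/1320183 G=4599808/4979491 H=1024/2501] → run H
t=7: vr[B=2048/2501 C=2048/3121 F=3629056/1320183 G=4599808/4979491 H=1549824/657763] → run C
t=8: vr[B=2048/2501 F=3629056/1320183 G=4599808/4979491 H=1549824/657763] → run B
t=9: vr[B=3072/2501 F=3629056/1320183 G=4599808/4979491 H=1549824/657763] → run G
t=10: vr[B=3072/2501 F=3629056/1320183 G=7160832/4979491 H=1549824/657763] → run B
t=11: vr[B=4096/2501 F=3629056/1320183 G=7160832/4979491 H=1549824/657763] → run G
t=12: vr[B=4096/2501 F=3629056/1320183 G=9721856/4979491 H=1549824/657763] → run B
t=13: vr[B=5120/2501 F=3629056/1320183 G=9721856/4979491 H=1549824/657763] → run G
t=14: vr[B=5120/2501 F=3629056/1320183 G=12282880/4979491 H=1549824/657763] → run B
t=15: vr[F=3629056/1320183 G=12282880/4979491 H=1549824/657763] → run H
t=16: vr[F=3629056/1320183 G=12282880/4979491 H=2830336/657763] → run G
t=17: vr[F=3629056/1320183 G=14843904/4979491 H=2830336/657763] → run F
t=18: vr[G=14843904/4979491 H=2830336/657763] → run G
t=19: vr[H=2830336/657763] → run H
t=20: vr[H=4110848/657763] → run H
t=21: vr[H=5391360/657763] → run H
t=22: vr[H=6671872/657763] → run H
t=23: vr[H=7952384/657763] → run H
t=24: (idle)
t=25: (idle)
t=26: (idle)
t=27: (idle)
t=28: (idle)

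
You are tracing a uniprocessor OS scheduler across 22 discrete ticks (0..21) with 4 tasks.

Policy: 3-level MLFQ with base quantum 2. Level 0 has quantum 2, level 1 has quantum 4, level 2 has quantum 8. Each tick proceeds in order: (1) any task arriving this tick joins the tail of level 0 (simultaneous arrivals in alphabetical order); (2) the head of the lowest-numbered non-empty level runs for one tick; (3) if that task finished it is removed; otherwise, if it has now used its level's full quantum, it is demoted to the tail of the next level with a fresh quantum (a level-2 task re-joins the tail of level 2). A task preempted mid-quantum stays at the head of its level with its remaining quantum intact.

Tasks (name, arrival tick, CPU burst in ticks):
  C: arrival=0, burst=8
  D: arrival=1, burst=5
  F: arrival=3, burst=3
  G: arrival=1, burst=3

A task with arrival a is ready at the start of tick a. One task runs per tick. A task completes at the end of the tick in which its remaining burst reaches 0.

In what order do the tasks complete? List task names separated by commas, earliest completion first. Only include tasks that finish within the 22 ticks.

completion order = D, G, F, C

t=0: L0/L1/L2 = C/-/- → run C
t=1: L0/L1/L2 = CDG/-/- → run C
t=2: L0/L1/L2 = DG/C/- → run D
t=3: L0/L1/L2 = DGF/C/- → run D
t=4: L0/L1/L2 = GF/CD/- → run G
t=5: L0/L1/L2 = GF/CD/- → run G
t=6: L0/L1/L2 = F/CDG/- → run F
t=7: L0/L1/L2 = F/CDG/- → run F
t=8: L0/L1/L2 = -/CDGF/- → run C
t=9: L0/L1/L2 = -/CDGF/- → run C
t=10: L0/L1/L2 = -/CDGF/- → run C
t=11: L0/L1/L2 = -/CDGF/- → run C
t=12: L0/L1/L2 = -/DGF/C → run D
t=13: L0/L1/L2 = -/DGF/C → run D
t=14: L0/L1/L2 = -/DGF/C → run D
t=15: L0/L1/L2 = -/GF/C → run G
t=16: L0/L1/L2 = -/F/C → run F
t=17: L0/L1/L2 = -/-/C → run C
t=18: L0/L1/L2 = -/-/C → run C
t=19: (idle)
t=20: (idle)
t=21: (idle)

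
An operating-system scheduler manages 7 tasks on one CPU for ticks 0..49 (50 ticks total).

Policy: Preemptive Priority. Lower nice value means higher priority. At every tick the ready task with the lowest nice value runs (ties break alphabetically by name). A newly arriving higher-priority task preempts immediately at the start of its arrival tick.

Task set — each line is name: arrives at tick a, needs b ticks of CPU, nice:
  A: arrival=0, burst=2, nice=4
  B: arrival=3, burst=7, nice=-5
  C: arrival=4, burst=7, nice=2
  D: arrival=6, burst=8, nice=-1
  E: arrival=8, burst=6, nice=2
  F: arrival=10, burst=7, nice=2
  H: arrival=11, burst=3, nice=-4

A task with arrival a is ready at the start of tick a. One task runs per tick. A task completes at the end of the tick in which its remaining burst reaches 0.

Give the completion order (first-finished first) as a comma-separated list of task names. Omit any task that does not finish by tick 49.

completion order = A, B, H, D, C, E, F

t=0: ready={A} → run A
t=1: ready={A} → run A
t=2: (idle)
t=3: ready={B} → run B
t=4: ready={B,C} → run B
t=5: ready={B,C} → run B
t=6: ready={B,C,D} → run B
t=7: ready={B,C,D} → run B
t=8: ready={B,C,D,E} → run B
t=9: ready={B,C,D,E} → run B
t=10: ready={C,D,E,F} → run D
t=11: ready={C,D,E,F,H} → run H
t=12: ready={C,D,E,F,H} → run H
t=13: ready={C,D,E,F,H} → run H
t=14: ready={C,D,E,F} → run D
t=15: ready={C,D,E,F} → run D
t=16: ready={C,D,E,F} → run D
t=17: ready={C,D,E,F} → run D
t=18: ready={C,D,E,F} → run D
t=19: ready={C,D,E,F} → run D
t=20: ready={C,D,E,F} → run D
t=21: ready={C,E,F} → run C
t=22: ready={C,E,F} → run C
t=23: ready={C,E,F} → run C
t=24: ready={C,E,F} → run C
t=25: ready={C,E,F} → run C
t=26: ready={C,E,F} → run C
t=27: ready={C,E,F} → run C
t=28: ready={E,F} → run E
t=29: ready={E,F} → run E
t=30: ready={E,F} → run E
t=31: ready={E,F} → run E
t=32: ready={E,F} → run E
t=33: ready={E,F} → run E
t=34: ready={F} → run F
t=35: ready={F} → run F
t=36: ready={F} → run F
t=37: ready={F} → run F
t=38: ready={F} → run F
t=39: ready={F} → run F
t=40: ready={F} → run F
t=41: (idle)
t=42: (idle)
t=43: (idle)
t=44: (idle)
t=45: (idle)
t=46: (idle)
t=47: (idle)
t=48: (idle)
t=49: (idle)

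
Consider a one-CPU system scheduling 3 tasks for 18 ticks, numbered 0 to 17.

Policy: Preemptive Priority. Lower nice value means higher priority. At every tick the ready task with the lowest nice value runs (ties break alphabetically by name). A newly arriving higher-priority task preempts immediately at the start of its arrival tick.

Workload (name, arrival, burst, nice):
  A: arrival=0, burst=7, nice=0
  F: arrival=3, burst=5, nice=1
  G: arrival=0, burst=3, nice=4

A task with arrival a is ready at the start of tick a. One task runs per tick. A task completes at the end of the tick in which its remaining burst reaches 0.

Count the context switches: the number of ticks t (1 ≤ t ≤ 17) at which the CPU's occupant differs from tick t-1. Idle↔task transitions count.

t=0: ready={A,G} → run A
t=1: ready={A,G} → run A
t=2: ready={A,G} → run A
t=3: ready={A,F,G} → run A
t=4: ready={A,F,G} → run A
t=5: ready={A,F,G} → run A
t=6: ready={A,F,G} → run A
t=7: ready={F,G} → run F
t=8: ready={F,G} → run F
t=9: ready={F,G} → run F
t=10: ready={F,G} → run F
t=11: ready={F,G} → run F
t=12: ready={G} → run G
t=13: ready={G} → run G
t=14: ready={G} → run G
t=15: (idle)
t=16: (idle)
t=17: (idle)

context switches = 3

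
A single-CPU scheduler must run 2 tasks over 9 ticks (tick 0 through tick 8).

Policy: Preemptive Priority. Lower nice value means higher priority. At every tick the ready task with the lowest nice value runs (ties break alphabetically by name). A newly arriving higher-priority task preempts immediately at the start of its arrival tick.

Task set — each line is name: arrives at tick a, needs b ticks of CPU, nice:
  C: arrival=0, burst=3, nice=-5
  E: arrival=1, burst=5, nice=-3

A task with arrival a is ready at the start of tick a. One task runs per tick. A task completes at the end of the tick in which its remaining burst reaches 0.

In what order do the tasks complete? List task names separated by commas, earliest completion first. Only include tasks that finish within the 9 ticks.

t=0: ready={C} → run C
t=1: ready={C,E} → run C
t=2: ready={C,E} → run C
t=3: ready={E} → run E
t=4: ready={E} → run E
t=5: ready={E} → run E
t=6: ready={E} → run E
t=7: ready={E} → run E
t=8: (idle)

completion order = C, E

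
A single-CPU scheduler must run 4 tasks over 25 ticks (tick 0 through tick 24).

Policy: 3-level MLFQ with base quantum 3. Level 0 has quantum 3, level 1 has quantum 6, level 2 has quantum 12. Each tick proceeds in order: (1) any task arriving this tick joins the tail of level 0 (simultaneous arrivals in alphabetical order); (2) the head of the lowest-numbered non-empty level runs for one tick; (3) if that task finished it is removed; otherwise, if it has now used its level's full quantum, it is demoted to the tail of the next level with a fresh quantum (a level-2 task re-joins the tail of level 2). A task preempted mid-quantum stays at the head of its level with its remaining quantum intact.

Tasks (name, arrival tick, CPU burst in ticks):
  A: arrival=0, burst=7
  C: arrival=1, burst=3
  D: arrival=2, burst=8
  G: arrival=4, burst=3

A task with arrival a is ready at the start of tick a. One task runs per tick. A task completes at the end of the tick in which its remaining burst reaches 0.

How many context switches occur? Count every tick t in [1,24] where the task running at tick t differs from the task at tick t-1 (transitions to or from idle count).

t=0: L0/L1/L2 = A/-/- → run A
t=1: L0/L1/L2 = AC/-/- → run A
t=2: L0/L1/L2 = ACD/-/- → run A
t=3: L0/L1/L2 = CD/A/- → run C
t=4: L0/L1/L2 = CDG/A/- → run C
t=5: L0/L1/L2 = CDG/A/- → run C
t=6: L0/L1/L2 = DG/A/- → run D
t=7: L0/L1/L2 = DG/A/- → run D
t=8: L0/L1/L2 = DG/A/- → run D
t=9: L0/L1/L2 = G/AD/- → run G
t=10: L0/L1/L2 = G/AD/- → run G
t=11: L0/L1/L2 = G/AD/- → run G
t=12: L0/L1/L2 = -/AD/- → run A
t=13: L0/L1/L2 = -/AD/- → run A
t=14: L0/L1/L2 = -/AD/- → run A
t=15: L0/L1/L2 = -/AD/- → run A
t=16: L0/L1/L2 = -/D/- → run D
t=17: L0/L1/L2 = -/D/- → run D
t=18: L0/L1/L2 = -/D/- → run D
t=19: L0/L1/L2 = -/D/- → run D
t=20: L0/L1/L2 = -/D/- → run D
t=21: (idle)
t=22: (idle)
t=23: (idle)
t=24: (idle)

context switches = 6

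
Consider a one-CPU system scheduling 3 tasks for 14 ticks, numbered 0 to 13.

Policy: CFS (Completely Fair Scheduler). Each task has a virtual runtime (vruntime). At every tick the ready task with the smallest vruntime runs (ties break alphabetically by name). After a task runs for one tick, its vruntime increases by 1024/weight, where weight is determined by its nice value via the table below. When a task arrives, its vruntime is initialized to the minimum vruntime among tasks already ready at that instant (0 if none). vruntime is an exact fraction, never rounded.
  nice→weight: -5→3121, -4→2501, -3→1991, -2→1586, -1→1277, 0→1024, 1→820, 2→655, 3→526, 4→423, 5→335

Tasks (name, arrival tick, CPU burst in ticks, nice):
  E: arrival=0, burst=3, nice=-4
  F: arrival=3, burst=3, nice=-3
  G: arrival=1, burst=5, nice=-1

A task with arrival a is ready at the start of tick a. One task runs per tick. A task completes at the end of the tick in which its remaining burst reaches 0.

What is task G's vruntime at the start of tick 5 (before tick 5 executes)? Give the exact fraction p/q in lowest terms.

vruntime(G, start of tick 5) = 3868672/3193777

t=0: vr[E=0] → run E
t=1: vr[E=1024/2501 G=1024/2501] → run E
t=2: vr[E=2048/2501 G=1024/2501] → run G
t=3: vr[E=2048/2501 F=2048/2501 G=3868672/3193777] → run E
t=4: vr[F=2048/2501 G=3868672/3193777] → run F
t=5: vr[F=6638592/4979491 G=3868672/3193777] → run G
t=6: vr[F=6638592/4979491 G=6429696/3193777] → run F
t=7: vr[F=9199616/4979491 G=6429696/3193777] → run F
t=8: vr[G=6429696/3193777] → run G
t=9: vr[G=8990720/3193777] → run G
t=10: vr[G=11551744/3193777] → run G
t=11: (idle)
t=12: (idle)
t=13: (idle)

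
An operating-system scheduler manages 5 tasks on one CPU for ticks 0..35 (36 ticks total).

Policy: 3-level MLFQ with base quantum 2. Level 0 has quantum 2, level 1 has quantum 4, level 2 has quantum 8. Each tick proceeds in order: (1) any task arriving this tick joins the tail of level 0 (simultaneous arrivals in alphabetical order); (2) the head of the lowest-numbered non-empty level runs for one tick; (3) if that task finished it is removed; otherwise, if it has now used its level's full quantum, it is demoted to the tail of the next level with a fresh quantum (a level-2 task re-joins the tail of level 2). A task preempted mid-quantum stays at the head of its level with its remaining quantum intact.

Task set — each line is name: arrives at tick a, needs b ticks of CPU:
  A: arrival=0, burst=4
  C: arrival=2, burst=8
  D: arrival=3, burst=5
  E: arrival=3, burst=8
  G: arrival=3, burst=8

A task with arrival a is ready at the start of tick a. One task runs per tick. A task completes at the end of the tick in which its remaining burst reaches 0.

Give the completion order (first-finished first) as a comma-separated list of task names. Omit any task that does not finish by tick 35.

completion order = A, D, C, E, G

t=0: L0/L1/L2 = A/-/- → run A
t=1: L0/L1/L2 = A/-/- → run A
t=2: L0/L1/L2 = C/A/- → run C
t=3: L0/L1/L2 = CDEG/A/- → run C
t=4: L0/L1/L2 = DEG/AC/- → run D
t=5: L0/L1/L2 = DEG/AC/- → run D
t=6: L0/L1/L2 = EG/ACD/- → run E
t=7: L0/L1/L2 = EG/ACD/- → run E
t=8: L0/L1/L2 = G/ACDE/- → run G
t=9: L0/L1/L2 = G/ACDE/- → run G
t=10: L0/L1/L2 = -/ACDEG/- → run A
t=11: L0/L1/L2 = -/ACDEG/- → run A
t=12: L0/L1/L2 = -/CDEG/- → run C
t=13: L0/L1/L2 = -/CDEG/- → run C
t=14: L0/L1/L2 = -/CDEG/- → run C
t=15: L0/L1/L2 = -/CDEG/- → run C
t=16: L0/L1/L2 = -/DEG/C → run D
t=17: L0/L1/L2 = -/DEG/C → run D
t=18: L0/L1/L2 = -/DEG/C → run D
t=19: L0/L1/L2 = -/EG/C → run E
t=20: L0/L1/L2 = -/EG/C → run E
t=21: L0/L1/L2 = -/EG/C → run E
t=22: L0/L1/L2 = -/EG/C → run E
t=23: L0/L1/L2 = -/G/CE → run G
t=24: L0/L1/L2 = -/G/CE → run G
t=25: L0/L1/L2 = -/G/CE → run G
t=26: L0/L1/L2 = -/G/CE → run G
t=27: L0/L1/L2 = -/-/CEG → run C
t=28: L0/L1/L2 = -/-/CEG → run C
t=29: L0/L1/L2 = -/-/EG → run E
t=30: L0/L1/L2 = -/-/EG → run E
t=31: L0/L1/L2 = -/-/G → run G
t=32: L0/L1/L2 = -/-/G → run G
t=33: (idle)
t=34: (idle)
t=35: (idle)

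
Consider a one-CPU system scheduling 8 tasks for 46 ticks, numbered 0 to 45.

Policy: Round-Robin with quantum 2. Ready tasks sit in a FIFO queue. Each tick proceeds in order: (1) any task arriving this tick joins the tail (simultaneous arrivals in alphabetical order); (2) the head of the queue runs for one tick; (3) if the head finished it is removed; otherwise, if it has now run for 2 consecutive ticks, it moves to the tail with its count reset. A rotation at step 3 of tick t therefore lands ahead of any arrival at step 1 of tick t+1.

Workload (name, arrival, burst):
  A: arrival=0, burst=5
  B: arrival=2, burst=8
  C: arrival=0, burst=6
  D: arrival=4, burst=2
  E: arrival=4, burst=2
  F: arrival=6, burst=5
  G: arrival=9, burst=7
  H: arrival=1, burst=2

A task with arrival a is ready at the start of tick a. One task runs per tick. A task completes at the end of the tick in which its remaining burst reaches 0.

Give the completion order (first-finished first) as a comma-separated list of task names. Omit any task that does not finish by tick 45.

completion order = H, D, E, A, C, F, B, G

t=0: queue=[A,C] q_used=0 → run A
t=1: queue=[A,C,H] q_used=1 → run A
t=2: queue=[C,H,A,B] q_used=0 → run C
t=3: queue=[C,H,A,B] q_used=1 → run C
t=4: queue=[H,A,B,C,D,E] q_used=0 → run H
t=5: queue=[H,A,B,C,D,E] q_used=1 → run H
t=6: queue=[A,B,C,D,E,F] q_used=0 → run A
t=7: queue=[A,B,C,D,E,F] q_used=1 → run A
t=8: queue=[B,C,D,E,F,A] q_used=0 → run B
t=9: queue=[B,C,D,E,F,A,G] q_used=1 → run B
t=10: queue=[C,D,E,F,A,G,B] q_used=0 → run C
t=11: queue=[C,D,E,F,A,G,B] q_used=1 → run C
t=12: queue=[D,E,F,A,G,B,C] q_used=0 → run D
t=13: queue=[D,E,F,A,G,B,C] q_used=1 → run D
t=14: queue=[E,F,A,G,B,C] q_used=0 → run E
t=15: queue=[E,F,A,G,B,C] q_used=1 → run E
t=16: queue=[F,A,G,B,C] q_used=0 → run F
t=17: queue=[F,A,G,B,C] q_used=1 → run F
t=18: queue=[A,G,B,C,F] q_used=0 → run A
t=19: queue=[G,B,C,F] q_used=0 → run G
t=20: queue=[G,B,C,F] q_used=1 → run G
t=21: queue=[B,C,F,G] q_used=0 → run B
t=22: queue=[B,C,F,G] q_used=1 → run B
t=23: queue=[C,F,G,B] q_used=0 → run C
t=24: queue=[C,F,G,B] q_used=1 → run C
t=25: queue=[F,G,B] q_used=0 → run F
t=26: queue=[F,G,B] q_used=1 → run F
t=27: queue=[G,B,F] q_used=0 → run G
t=28: queue=[G,B,F] q_used=1 → run G
t=29: queue=[B,F,G] q_used=0 → run B
t=30: queue=[B,F,G] q_used=1 → run B
t=31: queue=[F,G,B] q_used=0 → run F
t=32: queue=[G,B] q_used=0 → run G
t=33: queue=[G,B] q_used=1 → run G
t=34: queue=[B,G] q_used=0 → run B
t=35: queue=[B,G] q_used=1 → run B
t=36: queue=[G] q_used=0 → run G
t=37: (idle)
t=38: (idle)
t=39: (idle)
t=40: (idle)
t=41: (idle)
t=42: (idle)
t=43: (idle)
t=44: (idle)
t=45: (idle)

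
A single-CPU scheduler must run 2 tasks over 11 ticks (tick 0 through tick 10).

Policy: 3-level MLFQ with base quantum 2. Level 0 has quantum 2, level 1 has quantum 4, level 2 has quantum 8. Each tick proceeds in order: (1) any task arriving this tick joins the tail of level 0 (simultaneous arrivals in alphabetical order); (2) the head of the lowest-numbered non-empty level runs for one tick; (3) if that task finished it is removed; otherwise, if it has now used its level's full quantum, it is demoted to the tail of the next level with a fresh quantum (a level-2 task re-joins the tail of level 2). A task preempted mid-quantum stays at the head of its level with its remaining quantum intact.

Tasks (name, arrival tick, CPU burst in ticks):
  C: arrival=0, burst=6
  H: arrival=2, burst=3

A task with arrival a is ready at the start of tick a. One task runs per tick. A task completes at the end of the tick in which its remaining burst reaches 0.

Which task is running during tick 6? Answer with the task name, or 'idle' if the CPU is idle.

t=0: L0/L1/L2 = C/-/- → run C
t=1: L0/L1/L2 = C/-/- → run C
t=2: L0/L1/L2 = H/C/- → run H
t=3: L0/L1/L2 = H/C/- → run H
t=4: L0/L1/L2 = -/CH/- → run C
t=5: L0/L1/L2 = -/CH/- → run C
t=6: L0/L1/L2 = -/CH/- → run C
t=7: L0/L1/L2 = -/CH/- → run C
t=8: L0/L1/L2 = -/H/- → run H
t=9: (idle)
t=10: (idle)

running at tick 6 = C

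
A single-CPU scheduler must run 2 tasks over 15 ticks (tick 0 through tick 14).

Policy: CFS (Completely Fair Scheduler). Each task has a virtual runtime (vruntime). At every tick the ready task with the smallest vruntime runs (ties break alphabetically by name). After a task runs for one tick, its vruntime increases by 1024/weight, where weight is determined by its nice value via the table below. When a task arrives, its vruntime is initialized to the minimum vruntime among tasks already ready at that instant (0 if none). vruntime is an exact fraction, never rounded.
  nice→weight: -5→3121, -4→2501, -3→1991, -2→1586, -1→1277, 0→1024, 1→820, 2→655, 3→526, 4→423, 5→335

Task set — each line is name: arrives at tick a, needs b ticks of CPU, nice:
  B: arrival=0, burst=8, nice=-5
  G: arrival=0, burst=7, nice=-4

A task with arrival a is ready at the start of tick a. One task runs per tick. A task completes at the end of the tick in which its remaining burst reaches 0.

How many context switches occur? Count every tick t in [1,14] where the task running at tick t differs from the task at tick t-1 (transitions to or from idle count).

context switches = 13

t=0: vr[B=0 G=0] → run B
t=1: vr[B=1024/3121 G=0] → run G
t=2: vr[B=1024/3121 G=1024/2501] → run B
t=3: vr[B=2048/3121 G=1024/2501] → run G
t=4: vr[B=2048/3121 G=2048/2501] → run B
t=5: vr[B=3072/3121 G=2048/2501] → run G
t=6: vr[B=3072/3121 G=3072/2501] → run B
t=7: vr[B=4096/3121 G=3072/2501] → run G
t=8: vr[B=4096/3121 G=4096/2501] → run B
t=9: vr[B=5120/3121 G=4096/2501] → run G
t=10: vr[B=5120/3121 G=5120/2501] → run B
t=11: vr[B=6144/3121 G=5120/2501] → run B
t=12: vr[B=7168/3121 G=5120/2501] → run G
t=13: vr[B=7168/3121 G=6144/2501] → run B
t=14: vr[G=6144/2501] → run G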